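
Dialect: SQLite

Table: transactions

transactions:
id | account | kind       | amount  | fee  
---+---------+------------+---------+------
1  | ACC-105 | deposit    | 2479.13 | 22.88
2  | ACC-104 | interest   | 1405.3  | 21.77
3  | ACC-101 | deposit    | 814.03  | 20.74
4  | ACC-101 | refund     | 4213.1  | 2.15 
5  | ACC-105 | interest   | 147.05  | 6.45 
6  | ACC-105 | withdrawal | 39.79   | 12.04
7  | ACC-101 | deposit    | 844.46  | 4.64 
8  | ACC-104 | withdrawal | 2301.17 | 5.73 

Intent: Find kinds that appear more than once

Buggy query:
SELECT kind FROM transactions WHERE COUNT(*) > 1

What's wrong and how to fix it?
Bug: WHERE can't reference COUNT(*); aggregates are computed after WHERE

Fix: GROUP BY kind, then filter groups with HAVING COUNT(*) > 1

Corrected query:
SELECT kind FROM transactions GROUP BY kind HAVING COUNT(*) > 1

Result:
kind      
----------
deposit   
interest  
withdrawal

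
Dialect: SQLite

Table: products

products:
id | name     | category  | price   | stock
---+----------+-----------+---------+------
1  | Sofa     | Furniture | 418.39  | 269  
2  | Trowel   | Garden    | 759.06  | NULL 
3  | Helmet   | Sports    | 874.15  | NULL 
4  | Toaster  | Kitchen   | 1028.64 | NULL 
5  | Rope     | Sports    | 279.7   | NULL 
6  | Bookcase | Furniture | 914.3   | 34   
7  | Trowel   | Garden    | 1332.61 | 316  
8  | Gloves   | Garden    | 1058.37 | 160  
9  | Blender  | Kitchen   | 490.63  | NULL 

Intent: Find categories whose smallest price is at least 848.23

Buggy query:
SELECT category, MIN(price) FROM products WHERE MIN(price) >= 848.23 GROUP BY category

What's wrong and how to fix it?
Bug: MIN() in WHERE is a misuse of aggregate

Fix: Replace WHERE with HAVING after the GROUP BY

Corrected query:
SELECT category, MIN(price) FROM products GROUP BY category HAVING MIN(price) >= 848.23

Result:
(no rows)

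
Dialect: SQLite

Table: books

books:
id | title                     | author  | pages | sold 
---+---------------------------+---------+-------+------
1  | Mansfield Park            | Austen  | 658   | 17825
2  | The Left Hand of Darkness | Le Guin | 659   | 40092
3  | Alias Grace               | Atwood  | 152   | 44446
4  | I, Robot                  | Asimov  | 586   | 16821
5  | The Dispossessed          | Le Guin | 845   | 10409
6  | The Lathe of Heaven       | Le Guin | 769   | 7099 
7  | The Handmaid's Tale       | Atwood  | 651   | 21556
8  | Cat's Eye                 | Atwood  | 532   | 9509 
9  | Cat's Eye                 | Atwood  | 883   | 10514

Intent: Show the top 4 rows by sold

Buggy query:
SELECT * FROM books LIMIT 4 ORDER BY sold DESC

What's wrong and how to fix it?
Bug: LIMIT must come after ORDER BY

Fix: Swap the clauses: ORDER BY first, then LIMIT

Corrected query:
SELECT * FROM books ORDER BY sold DESC LIMIT 4

Result:
id | title                     | author  | pages | sold 
---+---------------------------+---------+-------+------
3  | Alias Grace               | Atwood  | 152   | 44446
2  | The Left Hand of Darkness | Le Guin | 659   | 40092
7  | The Handmaid's Tale       | Atwood  | 651   | 21556
1  | Mansfield Park            | Austen  | 658   | 17825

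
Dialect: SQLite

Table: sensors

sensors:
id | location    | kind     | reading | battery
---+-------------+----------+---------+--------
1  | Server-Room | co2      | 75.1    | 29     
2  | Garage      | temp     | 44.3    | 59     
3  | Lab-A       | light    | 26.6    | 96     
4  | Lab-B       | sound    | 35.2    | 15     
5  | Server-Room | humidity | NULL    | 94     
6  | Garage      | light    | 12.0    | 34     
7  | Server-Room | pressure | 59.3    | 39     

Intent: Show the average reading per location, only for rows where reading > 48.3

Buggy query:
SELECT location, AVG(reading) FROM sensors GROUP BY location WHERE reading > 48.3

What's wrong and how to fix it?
Bug: Row-level WHERE must come before GROUP BY in the clause order

Fix: Place WHERE between FROM and GROUP BY

Corrected query:
SELECT location, AVG(reading) FROM sensors WHERE reading > 48.3 GROUP BY location

Result:
location    | AVG(reading)
------------+-------------
Server-Room | 67.2        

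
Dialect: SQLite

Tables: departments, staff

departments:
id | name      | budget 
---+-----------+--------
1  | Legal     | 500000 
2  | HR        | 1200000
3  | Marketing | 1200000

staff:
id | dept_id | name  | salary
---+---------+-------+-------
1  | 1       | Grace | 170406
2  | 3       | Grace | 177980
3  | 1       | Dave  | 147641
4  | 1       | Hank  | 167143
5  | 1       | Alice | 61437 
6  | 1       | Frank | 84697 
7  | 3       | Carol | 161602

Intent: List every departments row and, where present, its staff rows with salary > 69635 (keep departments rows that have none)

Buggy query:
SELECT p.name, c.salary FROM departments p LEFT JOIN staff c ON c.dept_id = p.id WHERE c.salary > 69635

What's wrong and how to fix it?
Bug: Filtering c.salary in WHERE discards the NULL rows produced by LEFT JOIN, turning it into an inner join

Fix: Put 'c.salary > 69635' in the JOIN's ON clause instead of WHERE

Corrected query:
SELECT p.name, c.salary FROM departments p LEFT JOIN staff c ON c.dept_id = p.id AND c.salary > 69635

Result:
name      | salary
----------+-------
Legal     | 84697 
Legal     | 147641
Legal     | 167143
Legal     | 170406
HR        | NULL  
Marketing | 161602
Marketing | 177980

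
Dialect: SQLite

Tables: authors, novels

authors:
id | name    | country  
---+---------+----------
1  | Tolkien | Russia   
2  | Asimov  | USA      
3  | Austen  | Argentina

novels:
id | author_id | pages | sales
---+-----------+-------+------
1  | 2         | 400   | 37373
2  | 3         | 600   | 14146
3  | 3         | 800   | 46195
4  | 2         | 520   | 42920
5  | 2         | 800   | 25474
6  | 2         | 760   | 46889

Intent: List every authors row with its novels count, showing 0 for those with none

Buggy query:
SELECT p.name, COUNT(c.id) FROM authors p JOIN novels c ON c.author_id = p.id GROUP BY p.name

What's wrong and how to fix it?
Bug: An inner join excludes parents with zero children

Fix: Switch to LEFT JOIN to retain unmatched parent rows

Corrected query:
SELECT p.name, COUNT(c.id) FROM authors p LEFT JOIN novels c ON c.author_id = p.id GROUP BY p.name

Result:
name    | COUNT(c.id)
--------+------------
Asimov  | 4          
Austen  | 2          
Tolkien | 0          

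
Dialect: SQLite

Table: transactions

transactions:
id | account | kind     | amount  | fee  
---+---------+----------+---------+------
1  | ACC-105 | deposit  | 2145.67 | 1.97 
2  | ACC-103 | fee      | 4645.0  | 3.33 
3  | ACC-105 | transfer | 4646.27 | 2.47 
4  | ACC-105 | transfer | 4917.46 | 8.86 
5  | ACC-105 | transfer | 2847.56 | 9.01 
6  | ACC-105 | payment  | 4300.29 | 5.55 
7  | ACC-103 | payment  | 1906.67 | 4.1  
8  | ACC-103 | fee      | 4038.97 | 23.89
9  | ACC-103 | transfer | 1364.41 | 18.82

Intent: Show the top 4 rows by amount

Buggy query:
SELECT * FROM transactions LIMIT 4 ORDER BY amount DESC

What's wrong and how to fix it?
Bug: ORDER BY cannot follow LIMIT; LIMIT is the final clause

Fix: Sort with ORDER BY, then apply LIMIT

Corrected query:
SELECT * FROM transactions ORDER BY amount DESC LIMIT 4

Result:
id | account | kind     | amount  | fee 
---+---------+----------+---------+-----
4  | ACC-105 | transfer | 4917.46 | 8.86
3  | ACC-105 | transfer | 4646.27 | 2.47
2  | ACC-103 | fee      | 4645    | 3.33
6  | ACC-105 | payment  | 4300.29 | 5.55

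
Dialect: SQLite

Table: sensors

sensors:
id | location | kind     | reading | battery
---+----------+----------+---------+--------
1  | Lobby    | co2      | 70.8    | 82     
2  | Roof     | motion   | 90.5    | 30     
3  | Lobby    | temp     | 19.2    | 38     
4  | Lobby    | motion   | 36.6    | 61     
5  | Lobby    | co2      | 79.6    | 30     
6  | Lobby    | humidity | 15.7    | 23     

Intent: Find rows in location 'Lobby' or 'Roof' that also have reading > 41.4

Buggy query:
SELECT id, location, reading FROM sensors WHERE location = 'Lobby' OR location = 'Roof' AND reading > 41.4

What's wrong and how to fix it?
Bug: AND binds tighter than OR, so this parses as location = 'Lobby' OR (location = 'Roof' AND reading > 41.4)

Fix: Add parentheses around the OR so the AND applies to both alternatives

Corrected query:
SELECT id, location, reading FROM sensors WHERE (location = 'Lobby' OR location = 'Roof') AND reading > 41.4

Result:
id | location | reading
---+----------+--------
1  | Lobby    | 70.8   
2  | Roof     | 90.5   
5  | Lobby    | 79.6   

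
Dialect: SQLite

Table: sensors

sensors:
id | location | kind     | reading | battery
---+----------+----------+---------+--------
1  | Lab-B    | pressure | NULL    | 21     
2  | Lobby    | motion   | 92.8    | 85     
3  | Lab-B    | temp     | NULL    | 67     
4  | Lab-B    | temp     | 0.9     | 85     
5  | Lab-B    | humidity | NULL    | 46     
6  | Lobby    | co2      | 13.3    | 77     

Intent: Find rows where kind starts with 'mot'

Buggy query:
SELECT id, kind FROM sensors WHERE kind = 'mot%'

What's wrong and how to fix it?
Bug: Wildcards only work with LIKE; '=' treats '%' as a literal character

Fix: Use LIKE for wildcard pattern matching

Corrected query:
SELECT id, kind FROM sensors WHERE kind LIKE 'mot%'

Result:
id | kind  
---+-------
2  | motion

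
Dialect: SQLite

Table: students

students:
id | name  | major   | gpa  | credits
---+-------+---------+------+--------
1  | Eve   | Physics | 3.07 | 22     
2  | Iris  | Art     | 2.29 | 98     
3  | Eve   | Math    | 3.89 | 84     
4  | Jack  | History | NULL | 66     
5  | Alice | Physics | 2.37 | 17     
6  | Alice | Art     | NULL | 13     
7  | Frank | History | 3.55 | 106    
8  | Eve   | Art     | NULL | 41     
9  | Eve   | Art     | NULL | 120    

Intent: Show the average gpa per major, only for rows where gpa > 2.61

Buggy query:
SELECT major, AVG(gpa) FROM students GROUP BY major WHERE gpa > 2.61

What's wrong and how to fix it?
Bug: Row-level WHERE must come before GROUP BY in the clause order

Fix: Move the WHERE clause before GROUP BY

Corrected query:
SELECT major, AVG(gpa) FROM students WHERE gpa > 2.61 GROUP BY major

Result:
major   | AVG(gpa)
--------+---------
History | 3.55    
Math    | 3.89    
Physics | 3.07    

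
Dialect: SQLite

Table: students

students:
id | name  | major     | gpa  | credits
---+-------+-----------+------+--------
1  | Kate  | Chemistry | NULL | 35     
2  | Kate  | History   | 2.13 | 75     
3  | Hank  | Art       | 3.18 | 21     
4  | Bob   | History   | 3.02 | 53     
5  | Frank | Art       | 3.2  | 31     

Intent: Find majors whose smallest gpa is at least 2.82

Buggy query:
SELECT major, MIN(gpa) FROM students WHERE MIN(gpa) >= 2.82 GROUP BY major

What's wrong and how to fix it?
Bug: Aggregates like MIN are computed per group after WHERE runs

Fix: Replace WHERE with HAVING after the GROUP BY

Corrected query:
SELECT major, MIN(gpa) FROM students GROUP BY major HAVING MIN(gpa) >= 2.82

Result:
major | MIN(gpa)
------+---------
Art   | 3.18    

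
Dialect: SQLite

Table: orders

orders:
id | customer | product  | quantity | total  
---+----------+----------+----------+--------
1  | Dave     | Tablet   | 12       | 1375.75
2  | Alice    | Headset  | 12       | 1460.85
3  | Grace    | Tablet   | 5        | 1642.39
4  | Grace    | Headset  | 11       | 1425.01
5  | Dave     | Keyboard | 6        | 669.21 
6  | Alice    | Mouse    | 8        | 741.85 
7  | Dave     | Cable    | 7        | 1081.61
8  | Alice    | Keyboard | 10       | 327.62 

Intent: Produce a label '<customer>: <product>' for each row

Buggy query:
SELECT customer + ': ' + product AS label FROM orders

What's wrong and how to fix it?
Bug: '+' is numeric addition; on text columns SQLite converts them to 0 instead of concatenating

Fix: Replace + with || to concatenate text

Corrected query:
SELECT customer || ': ' || product AS label FROM orders

Result:
label          
---------------
Dave: Tablet   
Alice: Headset 
Grace: Tablet  
Grace: Headset 
Dave: Keyboard 
Alice: Mouse   
Dave: Cable    
Alice: Keyboard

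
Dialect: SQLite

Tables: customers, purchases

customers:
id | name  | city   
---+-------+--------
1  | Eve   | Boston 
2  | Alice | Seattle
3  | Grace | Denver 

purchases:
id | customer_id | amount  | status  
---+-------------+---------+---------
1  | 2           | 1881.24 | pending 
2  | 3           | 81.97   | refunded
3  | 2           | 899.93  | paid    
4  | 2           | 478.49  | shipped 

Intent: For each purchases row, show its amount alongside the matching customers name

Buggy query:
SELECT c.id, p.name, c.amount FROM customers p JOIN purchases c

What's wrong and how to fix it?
Bug: Missing join condition: each purchases row is matched to all customers rows instead of just its own

Fix: Specify the join condition linking the foreign key to the parent id

Corrected query:
SELECT c.id, p.name, c.amount FROM customers p JOIN purchases c ON c.customer_id = p.id

Result:
id | name  | amount 
---+-------+--------
1  | Alice | 1881.24
2  | Grace | 81.97  
3  | Alice | 899.93 
4  | Alice | 478.49 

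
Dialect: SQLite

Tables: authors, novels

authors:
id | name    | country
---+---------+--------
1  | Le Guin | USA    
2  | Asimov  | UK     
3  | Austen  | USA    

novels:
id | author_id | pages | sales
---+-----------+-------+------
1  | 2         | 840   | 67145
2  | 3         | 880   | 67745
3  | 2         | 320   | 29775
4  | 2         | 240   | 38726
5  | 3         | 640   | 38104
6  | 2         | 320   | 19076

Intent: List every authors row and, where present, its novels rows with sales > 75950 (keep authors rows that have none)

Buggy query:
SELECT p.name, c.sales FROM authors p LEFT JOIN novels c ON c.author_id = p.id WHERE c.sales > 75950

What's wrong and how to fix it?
Bug: Filtering c.sales in WHERE discards the NULL rows produced by LEFT JOIN, turning it into an inner join

Fix: Put 'c.sales > 75950' in the JOIN's ON clause instead of WHERE

Corrected query:
SELECT p.name, c.sales FROM authors p LEFT JOIN novels c ON c.author_id = p.id AND c.sales > 75950

Result:
name    | sales
--------+------
Le Guin | NULL 
Asimov  | NULL 
Austen  | NULL 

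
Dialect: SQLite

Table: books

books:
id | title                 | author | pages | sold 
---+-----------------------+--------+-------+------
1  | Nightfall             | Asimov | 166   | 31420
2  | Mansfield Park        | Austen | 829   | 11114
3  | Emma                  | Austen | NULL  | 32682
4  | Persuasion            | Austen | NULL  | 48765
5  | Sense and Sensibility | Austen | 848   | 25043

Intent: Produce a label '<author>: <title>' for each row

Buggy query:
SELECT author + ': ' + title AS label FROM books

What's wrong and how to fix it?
Bug: SQLite uses || for string concatenation; + coerces text to numbers (yielding 0)

Fix: Replace + with || to concatenate text

Corrected query:
SELECT author || ': ' || title AS label FROM books

Result:
label                        
-----------------------------
Asimov: Nightfall            
Austen: Mansfield Park       
Austen: Emma                 
Austen: Persuasion           
Austen: Sense and Sensibility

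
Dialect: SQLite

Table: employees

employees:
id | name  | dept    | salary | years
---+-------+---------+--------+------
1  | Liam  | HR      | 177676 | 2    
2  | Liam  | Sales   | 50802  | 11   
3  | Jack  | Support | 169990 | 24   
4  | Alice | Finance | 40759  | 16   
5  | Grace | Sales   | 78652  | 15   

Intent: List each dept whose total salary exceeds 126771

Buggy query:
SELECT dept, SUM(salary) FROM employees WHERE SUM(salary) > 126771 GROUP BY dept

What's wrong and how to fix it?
Bug: SUM(salary) is an aggregate, but WHERE filters rows before aggregation

Fix: Move the aggregate condition to a HAVING clause

Corrected query:
SELECT dept, SUM(salary) FROM employees GROUP BY dept HAVING SUM(salary) > 126771

Result:
dept    | SUM(salary)
--------+------------
HR      | 177676     
Sales   | 129454     
Support | 169990     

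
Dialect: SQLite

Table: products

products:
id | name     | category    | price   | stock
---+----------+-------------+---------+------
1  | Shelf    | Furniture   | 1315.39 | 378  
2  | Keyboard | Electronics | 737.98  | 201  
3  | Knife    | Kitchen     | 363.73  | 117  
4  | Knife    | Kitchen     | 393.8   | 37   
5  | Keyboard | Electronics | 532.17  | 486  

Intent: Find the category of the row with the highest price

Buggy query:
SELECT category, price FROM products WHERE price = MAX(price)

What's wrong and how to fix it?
Bug: MAX(price) is an aggregate and cannot be used directly in WHERE

Fix: Wrap MAX in a scalar subquery so WHERE compares against a single value

Corrected query:
SELECT category, price FROM products WHERE price = (SELECT MAX(price) FROM products)

Result:
category  | price  
----------+--------
Furniture | 1315.39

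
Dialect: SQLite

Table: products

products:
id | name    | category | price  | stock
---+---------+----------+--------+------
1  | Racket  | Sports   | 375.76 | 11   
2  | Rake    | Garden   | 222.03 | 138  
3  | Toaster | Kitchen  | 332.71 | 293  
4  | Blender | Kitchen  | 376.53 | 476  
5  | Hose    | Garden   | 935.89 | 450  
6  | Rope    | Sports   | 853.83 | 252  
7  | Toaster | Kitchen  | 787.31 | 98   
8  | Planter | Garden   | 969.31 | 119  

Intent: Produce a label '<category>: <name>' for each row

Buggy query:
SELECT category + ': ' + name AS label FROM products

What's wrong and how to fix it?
Bug: SQLite uses || for string concatenation; + coerces text to numbers (yielding 0)

Fix: Use the || operator for string concatenation

Corrected query:
SELECT category || ': ' || name AS label FROM products

Result:
label           
----------------
Sports: Racket  
Garden: Rake    
Kitchen: Toaster
Kitchen: Blender
Garden: Hose    
Sports: Rope    
Kitchen: Toaster
Garden: Planter 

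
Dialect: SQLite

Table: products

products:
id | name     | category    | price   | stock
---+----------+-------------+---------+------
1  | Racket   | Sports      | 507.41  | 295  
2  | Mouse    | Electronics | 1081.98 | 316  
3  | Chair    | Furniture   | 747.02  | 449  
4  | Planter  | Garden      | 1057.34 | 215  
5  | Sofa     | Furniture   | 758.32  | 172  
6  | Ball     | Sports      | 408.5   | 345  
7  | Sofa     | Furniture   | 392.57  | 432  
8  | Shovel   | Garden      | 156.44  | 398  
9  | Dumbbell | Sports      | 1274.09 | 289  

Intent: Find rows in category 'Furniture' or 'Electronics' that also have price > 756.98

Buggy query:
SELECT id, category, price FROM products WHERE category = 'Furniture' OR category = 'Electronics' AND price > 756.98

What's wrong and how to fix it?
Bug: Without parentheses, AND is evaluated before OR, so the price filter only applies to the 'Electronics' branch

Fix: Group the OR with parentheses (or use IN), then AND the threshold

Corrected query:
SELECT id, category, price FROM products WHERE (category = 'Furniture' OR category = 'Electronics') AND price > 756.98

Result:
id | category    | price  
---+-------------+--------
2  | Electronics | 1081.98
5  | Furniture   | 758.32 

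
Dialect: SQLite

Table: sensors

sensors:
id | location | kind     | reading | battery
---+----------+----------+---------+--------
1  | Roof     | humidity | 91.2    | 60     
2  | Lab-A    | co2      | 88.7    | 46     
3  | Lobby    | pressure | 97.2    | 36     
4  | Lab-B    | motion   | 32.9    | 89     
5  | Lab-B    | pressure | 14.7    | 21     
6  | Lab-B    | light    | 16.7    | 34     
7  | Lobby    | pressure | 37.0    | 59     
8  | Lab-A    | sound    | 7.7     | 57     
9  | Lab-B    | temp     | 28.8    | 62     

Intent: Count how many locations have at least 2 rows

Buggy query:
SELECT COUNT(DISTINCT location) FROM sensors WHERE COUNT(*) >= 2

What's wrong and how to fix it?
Bug: WHERE filters individual rows, not groups, so a group-level COUNT is invalid there

Fix: Use a subquery that GROUPs and filters with HAVING, then count its rows

Corrected query:
SELECT COUNT(*) FROM (SELECT location FROM sensors GROUP BY location HAVING COUNT(*) >= 2)

Result:
COUNT(*)
--------
3       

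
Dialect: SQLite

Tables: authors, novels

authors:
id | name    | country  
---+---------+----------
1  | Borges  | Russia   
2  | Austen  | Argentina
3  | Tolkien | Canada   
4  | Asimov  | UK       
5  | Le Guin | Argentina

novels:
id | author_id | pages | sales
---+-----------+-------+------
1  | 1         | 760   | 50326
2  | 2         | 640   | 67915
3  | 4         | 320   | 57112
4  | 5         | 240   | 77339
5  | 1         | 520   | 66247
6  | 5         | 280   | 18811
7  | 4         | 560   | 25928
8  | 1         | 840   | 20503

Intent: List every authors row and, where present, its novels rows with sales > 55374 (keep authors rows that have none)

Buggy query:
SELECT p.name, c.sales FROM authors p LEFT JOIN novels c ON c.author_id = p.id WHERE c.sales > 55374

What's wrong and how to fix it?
Bug: A WHERE condition on the right-hand table after LEFT JOIN drops unmatched parents

Fix: Put 'c.sales > 55374' in the JOIN's ON clause instead of WHERE

Corrected query:
SELECT p.name, c.sales FROM authors p LEFT JOIN novels c ON c.author_id = p.id AND c.sales > 55374

Result:
name    | sales
--------+------
Borges  | 66247
Austen  | 67915
Tolkien | NULL 
Asimov  | 57112
Le Guin | 77339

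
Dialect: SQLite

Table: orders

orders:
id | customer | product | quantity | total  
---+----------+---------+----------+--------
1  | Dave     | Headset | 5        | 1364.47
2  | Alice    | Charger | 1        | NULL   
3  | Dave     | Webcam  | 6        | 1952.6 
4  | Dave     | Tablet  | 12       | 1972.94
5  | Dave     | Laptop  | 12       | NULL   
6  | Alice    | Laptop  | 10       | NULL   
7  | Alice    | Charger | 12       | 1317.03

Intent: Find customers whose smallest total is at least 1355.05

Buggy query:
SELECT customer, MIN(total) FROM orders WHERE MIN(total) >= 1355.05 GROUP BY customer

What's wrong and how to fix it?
Bug: Aggregates like MIN are computed per group after WHERE runs

Fix: Use HAVING for the per-group MIN condition

Corrected query:
SELECT customer, MIN(total) FROM orders GROUP BY customer HAVING MIN(total) >= 1355.05

Result:
customer | MIN(total)
---------+-----------
Dave     | 1364.47   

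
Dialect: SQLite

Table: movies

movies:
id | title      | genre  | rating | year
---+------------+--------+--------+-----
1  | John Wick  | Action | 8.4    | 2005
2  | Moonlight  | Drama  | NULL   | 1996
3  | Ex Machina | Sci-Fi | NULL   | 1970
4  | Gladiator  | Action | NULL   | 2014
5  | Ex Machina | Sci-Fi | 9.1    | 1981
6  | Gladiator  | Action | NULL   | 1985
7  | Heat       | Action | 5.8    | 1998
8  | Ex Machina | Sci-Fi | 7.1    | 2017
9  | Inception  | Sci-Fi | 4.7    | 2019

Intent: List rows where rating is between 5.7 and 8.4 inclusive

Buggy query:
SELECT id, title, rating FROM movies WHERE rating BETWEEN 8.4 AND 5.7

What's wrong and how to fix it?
Bug: The bounds are reversed; BETWEEN a AND b requires a <= b to match anything

Fix: Write BETWEEN 5.7 AND 8.4

Corrected query:
SELECT id, title, rating FROM movies WHERE rating BETWEEN 5.7 AND 8.4

Result:
id | title      | rating
---+------------+-------
1  | John Wick  | 8.4   
7  | Heat       | 5.8   
8  | Ex Machina | 7.1   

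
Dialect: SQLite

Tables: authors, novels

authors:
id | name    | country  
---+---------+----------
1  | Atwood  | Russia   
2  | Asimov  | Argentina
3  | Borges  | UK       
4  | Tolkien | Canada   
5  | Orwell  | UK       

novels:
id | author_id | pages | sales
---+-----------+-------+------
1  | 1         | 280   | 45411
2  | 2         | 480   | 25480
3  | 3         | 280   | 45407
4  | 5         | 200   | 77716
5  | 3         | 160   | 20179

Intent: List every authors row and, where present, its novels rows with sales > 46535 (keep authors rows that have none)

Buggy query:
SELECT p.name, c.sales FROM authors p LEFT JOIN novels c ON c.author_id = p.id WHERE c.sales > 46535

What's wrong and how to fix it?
Bug: A WHERE condition on the right-hand table after LEFT JOIN drops unmatched parents

Fix: Put 'c.sales > 46535' in the JOIN's ON clause instead of WHERE

Corrected query:
SELECT p.name, c.sales FROM authors p LEFT JOIN novels c ON c.author_id = p.id AND c.sales > 46535

Result:
name    | sales
--------+------
Atwood  | NULL 
Asimov  | NULL 
Borges  | NULL 
Tolkien | NULL 
Orwell  | 77716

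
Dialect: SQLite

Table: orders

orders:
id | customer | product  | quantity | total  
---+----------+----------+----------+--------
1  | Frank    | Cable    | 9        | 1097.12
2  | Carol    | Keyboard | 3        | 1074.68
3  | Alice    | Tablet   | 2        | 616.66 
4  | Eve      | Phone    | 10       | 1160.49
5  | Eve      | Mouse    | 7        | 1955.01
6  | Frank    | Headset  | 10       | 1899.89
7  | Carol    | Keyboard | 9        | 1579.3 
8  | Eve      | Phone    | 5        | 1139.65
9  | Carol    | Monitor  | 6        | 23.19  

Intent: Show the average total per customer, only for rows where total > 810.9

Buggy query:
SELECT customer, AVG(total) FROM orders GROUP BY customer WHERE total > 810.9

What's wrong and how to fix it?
Bug: Row-level WHERE must come before GROUP BY in the clause order

Fix: Move the WHERE clause before GROUP BY

Corrected query:
SELECT customer, AVG(total) FROM orders WHERE total > 810.9 GROUP BY customer

Result:
customer | AVG(total) 
---------+------------
Carol    | 1326.99    
Eve      | 1418.383333
Frank    | 1498.505   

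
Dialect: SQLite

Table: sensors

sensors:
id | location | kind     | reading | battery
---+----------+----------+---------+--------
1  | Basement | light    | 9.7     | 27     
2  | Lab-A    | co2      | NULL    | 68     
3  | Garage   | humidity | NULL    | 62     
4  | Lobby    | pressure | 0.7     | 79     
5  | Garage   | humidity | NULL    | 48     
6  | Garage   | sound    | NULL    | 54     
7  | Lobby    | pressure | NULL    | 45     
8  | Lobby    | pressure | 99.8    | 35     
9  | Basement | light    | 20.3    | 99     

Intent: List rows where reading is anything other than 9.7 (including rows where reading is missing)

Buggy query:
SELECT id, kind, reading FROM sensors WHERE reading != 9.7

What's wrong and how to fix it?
Bug: Inequality against NULL is unknown, not true; rows with NULL are dropped

Fix: Add an explicit OR reading IS NULL to include the missing-value rows

Corrected query:
SELECT id, kind, reading FROM sensors WHERE reading != 9.7 OR reading IS NULL

Result:
id | kind     | reading
---+----------+--------
2  | co2      | NULL   
3  | humidity | NULL   
4  | pressure | 0.7    
5  | humidity | NULL   
6  | sound    | NULL   
7  | pressure | NULL   
8  | pressure | 99.8   
9  | light    | 20.3   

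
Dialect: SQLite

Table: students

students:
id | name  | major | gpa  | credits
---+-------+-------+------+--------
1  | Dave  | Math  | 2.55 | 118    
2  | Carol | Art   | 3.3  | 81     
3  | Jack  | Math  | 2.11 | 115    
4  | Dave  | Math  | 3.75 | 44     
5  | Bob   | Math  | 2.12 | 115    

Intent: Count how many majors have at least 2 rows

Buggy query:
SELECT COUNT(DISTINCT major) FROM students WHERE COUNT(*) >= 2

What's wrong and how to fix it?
Bug: COUNT(*) cannot appear in WHERE; the per-group count doesn't exist yet

Fix: Use a subquery that GROUPs and filters with HAVING, then count its rows

Corrected query:
SELECT COUNT(*) FROM (SELECT major FROM students GROUP BY major HAVING COUNT(*) >= 2)

Result:
COUNT(*)
--------
1       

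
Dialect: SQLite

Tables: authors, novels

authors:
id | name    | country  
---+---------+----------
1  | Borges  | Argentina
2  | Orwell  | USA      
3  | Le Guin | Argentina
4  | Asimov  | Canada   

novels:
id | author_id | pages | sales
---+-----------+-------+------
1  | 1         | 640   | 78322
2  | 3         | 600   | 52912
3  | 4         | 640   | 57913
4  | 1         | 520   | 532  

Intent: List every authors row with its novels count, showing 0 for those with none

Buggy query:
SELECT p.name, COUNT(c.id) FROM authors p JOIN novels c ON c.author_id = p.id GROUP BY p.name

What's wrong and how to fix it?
Bug: An inner join excludes parents with zero children

Fix: Use LEFT JOIN so parents without children still appear (COUNT(c.id) gives 0)

Corrected query:
SELECT p.name, COUNT(c.id) FROM authors p LEFT JOIN novels c ON c.author_id = p.id GROUP BY p.name

Result:
name    | COUNT(c.id)
--------+------------
Asimov  | 1          
Borges  | 2          
Le Guin | 1          
Orwell  | 0          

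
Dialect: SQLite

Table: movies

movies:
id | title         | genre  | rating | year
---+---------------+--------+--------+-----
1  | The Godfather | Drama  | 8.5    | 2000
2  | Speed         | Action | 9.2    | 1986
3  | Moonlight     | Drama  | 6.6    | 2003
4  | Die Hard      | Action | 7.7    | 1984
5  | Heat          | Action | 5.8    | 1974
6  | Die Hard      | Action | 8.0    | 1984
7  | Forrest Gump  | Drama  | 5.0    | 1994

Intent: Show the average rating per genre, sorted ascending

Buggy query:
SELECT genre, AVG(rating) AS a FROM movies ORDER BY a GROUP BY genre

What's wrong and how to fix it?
Bug: GROUP BY must precede ORDER BY

Fix: Reorder: SELECT … FROM … GROUP BY … ORDER BY …

Corrected query:
SELECT genre, AVG(rating) AS a FROM movies GROUP BY genre ORDER BY a

Result:
genre  | a    
-------+------
Drama  | 6.7  
Action | 7.675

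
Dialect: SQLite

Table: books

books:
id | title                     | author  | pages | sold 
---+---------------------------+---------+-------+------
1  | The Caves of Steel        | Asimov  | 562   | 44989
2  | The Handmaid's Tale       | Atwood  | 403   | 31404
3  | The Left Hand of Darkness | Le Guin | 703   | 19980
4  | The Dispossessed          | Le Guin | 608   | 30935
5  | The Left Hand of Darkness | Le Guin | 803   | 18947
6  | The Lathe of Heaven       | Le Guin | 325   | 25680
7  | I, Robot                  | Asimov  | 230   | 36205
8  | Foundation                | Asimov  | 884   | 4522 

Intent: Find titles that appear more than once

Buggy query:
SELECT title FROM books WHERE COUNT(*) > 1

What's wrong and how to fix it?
Bug: WHERE can't reference COUNT(*); aggregates are computed after WHERE

Fix: GROUP BY title, then filter groups with HAVING COUNT(*) > 1

Corrected query:
SELECT title FROM books GROUP BY title HAVING COUNT(*) > 1

Result:
title                    
-------------------------
The Left Hand of Darkness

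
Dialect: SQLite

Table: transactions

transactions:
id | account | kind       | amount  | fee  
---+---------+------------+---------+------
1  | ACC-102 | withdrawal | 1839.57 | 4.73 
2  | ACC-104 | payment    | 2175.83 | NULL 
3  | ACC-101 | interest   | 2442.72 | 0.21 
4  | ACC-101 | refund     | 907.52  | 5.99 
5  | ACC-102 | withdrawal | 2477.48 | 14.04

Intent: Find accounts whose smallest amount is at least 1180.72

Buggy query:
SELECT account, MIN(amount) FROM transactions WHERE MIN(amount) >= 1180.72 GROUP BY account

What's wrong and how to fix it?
Bug: MIN() in WHERE is a misuse of aggregate

Fix: Use HAVING for the per-group MIN condition

Corrected query:
SELECT account, MIN(amount) FROM transactions GROUP BY account HAVING MIN(amount) >= 1180.72

Result:
account | MIN(amount)
--------+------------
ACC-102 | 1839.57    
ACC-104 | 2175.83    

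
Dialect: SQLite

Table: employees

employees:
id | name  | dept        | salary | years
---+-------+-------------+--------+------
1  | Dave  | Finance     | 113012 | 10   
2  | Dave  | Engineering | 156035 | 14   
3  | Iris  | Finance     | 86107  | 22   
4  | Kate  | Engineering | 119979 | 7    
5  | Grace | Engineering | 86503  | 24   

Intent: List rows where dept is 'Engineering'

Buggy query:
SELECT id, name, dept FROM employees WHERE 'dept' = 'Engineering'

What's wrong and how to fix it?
Bug: Single quotes denote string literals in SQL; the column name is being compared as a constant string

Fix: Reference the column as dept without single quotes

Corrected query:
SELECT id, name, dept FROM employees WHERE dept = 'Engineering'

Result:
id | name  | dept       
---+-------+------------
2  | Dave  | Engineering
4  | Kate  | Engineering
5  | Grace | Engineering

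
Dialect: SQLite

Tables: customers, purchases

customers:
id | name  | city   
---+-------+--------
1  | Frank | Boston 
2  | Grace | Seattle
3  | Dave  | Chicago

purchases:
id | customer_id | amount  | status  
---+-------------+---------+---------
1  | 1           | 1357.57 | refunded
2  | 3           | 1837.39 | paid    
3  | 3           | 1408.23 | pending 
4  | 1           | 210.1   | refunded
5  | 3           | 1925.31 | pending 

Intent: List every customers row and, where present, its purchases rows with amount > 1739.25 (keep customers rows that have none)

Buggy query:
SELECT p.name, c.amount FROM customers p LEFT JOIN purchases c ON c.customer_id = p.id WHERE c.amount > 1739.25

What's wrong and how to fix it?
Bug: A WHERE condition on the right-hand table after LEFT JOIN drops unmatched parents

Fix: Put 'c.amount > 1739.25' in the JOIN's ON clause instead of WHERE

Corrected query:
SELECT p.name, c.amount FROM customers p LEFT JOIN purchases c ON c.customer_id = p.id AND c.amount > 1739.25

Result:
name  | amount 
------+--------
Frank | NULL   
Grace | NULL   
Dave  | 1837.39
Dave  | 1925.31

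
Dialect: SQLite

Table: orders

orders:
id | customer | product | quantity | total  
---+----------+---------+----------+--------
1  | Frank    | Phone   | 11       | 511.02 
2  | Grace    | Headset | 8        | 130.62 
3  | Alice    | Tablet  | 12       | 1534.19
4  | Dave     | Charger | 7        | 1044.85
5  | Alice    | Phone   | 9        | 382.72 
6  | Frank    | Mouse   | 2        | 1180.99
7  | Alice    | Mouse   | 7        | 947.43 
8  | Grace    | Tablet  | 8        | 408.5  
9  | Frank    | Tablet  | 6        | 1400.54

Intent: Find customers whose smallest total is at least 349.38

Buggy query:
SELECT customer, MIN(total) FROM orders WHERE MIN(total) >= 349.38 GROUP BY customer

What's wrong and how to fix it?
Bug: Aggregates like MIN are computed per group after WHERE runs

Fix: Use HAVING for the per-group MIN condition

Corrected query:
SELECT customer, MIN(total) FROM orders GROUP BY customer HAVING MIN(total) >= 349.38

Result:
customer | MIN(total)
---------+-----------
Alice    | 382.72    
Dave     | 1044.85   
Frank    | 511.02    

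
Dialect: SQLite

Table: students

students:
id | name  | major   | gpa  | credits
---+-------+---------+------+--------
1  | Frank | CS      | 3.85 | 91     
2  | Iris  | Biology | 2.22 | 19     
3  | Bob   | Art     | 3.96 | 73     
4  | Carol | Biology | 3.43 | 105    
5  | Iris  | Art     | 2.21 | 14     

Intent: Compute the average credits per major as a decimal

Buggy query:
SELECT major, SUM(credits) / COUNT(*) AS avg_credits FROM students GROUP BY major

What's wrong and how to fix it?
Bug: Both operands are integers, so '/' performs integer division and truncates

Fix: Multiply by 1.0 (or CAST to REAL) to force floating-point division

Corrected query:
SELECT major, SUM(credits) * 1.0 / COUNT(*) AS avg_credits FROM students GROUP BY major

Result:
major   | avg_credits
--------+------------
Art     | 43.5       
Biology | 62         
CS      | 91         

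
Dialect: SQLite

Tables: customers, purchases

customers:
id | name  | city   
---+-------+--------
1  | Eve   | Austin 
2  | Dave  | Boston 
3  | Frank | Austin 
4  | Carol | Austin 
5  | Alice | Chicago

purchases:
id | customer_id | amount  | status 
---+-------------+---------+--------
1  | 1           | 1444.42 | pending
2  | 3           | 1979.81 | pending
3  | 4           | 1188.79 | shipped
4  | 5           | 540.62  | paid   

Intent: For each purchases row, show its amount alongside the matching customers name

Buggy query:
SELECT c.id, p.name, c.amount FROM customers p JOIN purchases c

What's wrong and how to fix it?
Bug: JOIN with no ON clause produces a cartesian product; every purchases row pairs with every customers row

Fix: Specify the join condition linking the foreign key to the parent id

Corrected query:
SELECT c.id, p.name, c.amount FROM customers p JOIN purchases c ON c.customer_id = p.id

Result:
id | name  | amount 
---+-------+--------
1  | Eve   | 1444.42
2  | Frank | 1979.81
3  | Carol | 1188.79
4  | Alice | 540.62 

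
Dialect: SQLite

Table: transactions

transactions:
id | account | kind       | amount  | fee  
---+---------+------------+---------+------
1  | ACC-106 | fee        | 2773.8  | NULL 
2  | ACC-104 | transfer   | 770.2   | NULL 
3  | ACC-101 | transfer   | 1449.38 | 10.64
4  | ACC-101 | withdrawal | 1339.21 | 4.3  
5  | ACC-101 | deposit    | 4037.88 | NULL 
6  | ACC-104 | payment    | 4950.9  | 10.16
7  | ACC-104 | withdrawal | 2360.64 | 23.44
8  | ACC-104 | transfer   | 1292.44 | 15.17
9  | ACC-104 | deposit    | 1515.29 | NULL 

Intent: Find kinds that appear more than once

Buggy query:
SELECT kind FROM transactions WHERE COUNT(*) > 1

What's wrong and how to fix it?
Bug: WHERE can't reference COUNT(*); aggregates are computed after WHERE

Fix: Group first, then use HAVING for the count condition

Corrected query:
SELECT kind FROM transactions GROUP BY kind HAVING COUNT(*) > 1

Result:
kind      
----------
deposit   
transfer  
withdrawal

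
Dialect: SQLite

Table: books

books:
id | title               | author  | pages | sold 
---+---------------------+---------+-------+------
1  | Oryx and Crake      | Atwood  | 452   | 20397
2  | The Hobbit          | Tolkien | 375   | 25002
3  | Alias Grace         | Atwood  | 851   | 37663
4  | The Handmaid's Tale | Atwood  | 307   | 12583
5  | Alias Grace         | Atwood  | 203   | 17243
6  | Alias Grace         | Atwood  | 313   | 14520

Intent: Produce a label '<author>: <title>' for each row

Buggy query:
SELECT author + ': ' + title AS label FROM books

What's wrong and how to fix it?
Bug: '+' is numeric addition; on text columns SQLite converts them to 0 instead of concatenating

Fix: Replace + with || to concatenate text

Corrected query:
SELECT author || ': ' || title AS label FROM books

Result:
label                      
---------------------------
Atwood: Oryx and Crake     
Tolkien: The Hobbit        
Atwood: Alias Grace        
Atwood: The Handmaid's Tale
Atwood: Alias Grace        
Atwood: Alias Grace        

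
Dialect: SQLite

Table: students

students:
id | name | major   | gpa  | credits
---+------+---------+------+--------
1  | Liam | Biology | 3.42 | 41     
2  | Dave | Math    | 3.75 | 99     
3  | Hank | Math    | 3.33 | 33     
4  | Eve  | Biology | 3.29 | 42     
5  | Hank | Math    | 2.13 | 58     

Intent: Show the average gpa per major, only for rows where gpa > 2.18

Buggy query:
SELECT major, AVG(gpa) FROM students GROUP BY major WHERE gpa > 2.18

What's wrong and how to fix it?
Bug: Row-level WHERE must come before GROUP BY in the clause order

Fix: Move the WHERE clause before GROUP BY

Corrected query:
SELECT major, AVG(gpa) FROM students WHERE gpa > 2.18 GROUP BY major

Result:
major   | AVG(gpa)
--------+---------
Biology | 3.355   
Math    | 3.54    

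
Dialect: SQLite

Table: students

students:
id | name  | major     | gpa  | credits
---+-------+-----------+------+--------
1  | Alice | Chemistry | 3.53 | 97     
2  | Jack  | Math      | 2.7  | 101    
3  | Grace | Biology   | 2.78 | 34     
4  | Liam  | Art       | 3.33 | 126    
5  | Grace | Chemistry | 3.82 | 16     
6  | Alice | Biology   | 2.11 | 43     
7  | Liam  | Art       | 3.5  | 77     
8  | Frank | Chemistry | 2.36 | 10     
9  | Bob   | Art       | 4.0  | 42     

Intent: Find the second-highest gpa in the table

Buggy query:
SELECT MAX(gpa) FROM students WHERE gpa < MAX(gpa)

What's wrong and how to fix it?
Bug: MAX(gpa) on the right of the comparison is an aggregate-in-WHERE error

Fix: Compute the overall MAX in a subquery, then take MAX of rows below it

Corrected query:
SELECT MAX(gpa) FROM students WHERE gpa < (SELECT MAX(gpa) FROM students)

Result:
MAX(gpa)
--------
3.82    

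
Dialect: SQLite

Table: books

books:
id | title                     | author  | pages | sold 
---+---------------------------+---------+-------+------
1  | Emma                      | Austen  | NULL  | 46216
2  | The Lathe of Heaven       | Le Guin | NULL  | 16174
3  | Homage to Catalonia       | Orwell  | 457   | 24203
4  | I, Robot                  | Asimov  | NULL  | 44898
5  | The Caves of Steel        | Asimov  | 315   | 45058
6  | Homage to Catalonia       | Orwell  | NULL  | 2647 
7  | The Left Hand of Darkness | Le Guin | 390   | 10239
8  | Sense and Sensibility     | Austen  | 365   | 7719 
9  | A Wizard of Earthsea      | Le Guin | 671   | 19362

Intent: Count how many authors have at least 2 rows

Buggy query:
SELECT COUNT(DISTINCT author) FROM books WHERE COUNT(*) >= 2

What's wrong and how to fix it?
Bug: WHERE filters individual rows, not groups, so a group-level COUNT is invalid there

Fix: Use a subquery that GROUPs and filters with HAVING, then count its rows

Corrected query:
SELECT COUNT(*) FROM (SELECT author FROM books GROUP BY author HAVING COUNT(*) >= 2)

Result:
COUNT(*)
--------
4       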